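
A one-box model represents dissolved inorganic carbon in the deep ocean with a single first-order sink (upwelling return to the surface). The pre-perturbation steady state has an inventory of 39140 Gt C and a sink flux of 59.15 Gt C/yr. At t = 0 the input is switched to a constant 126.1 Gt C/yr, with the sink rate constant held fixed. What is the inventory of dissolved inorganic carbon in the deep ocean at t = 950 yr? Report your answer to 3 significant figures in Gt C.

72900 Gt C

Residence time τ = M₀/F₀ = 661.7 yr. The eventual steady state is M_∞ = M₀·(F₁/F₀) = 39140 × 126.1/59.15 = 83441 Gt C.
The anomaly ΔM(t) = M(t) − M_∞ decays as ΔM₀·e^(−t/τ) with ΔM₀ = 39140 − 83441 = −44300 Gt C.
At t = 950 yr, e^(−t/τ) = e^(−1.436) = 0.2380, so ΔM = −10540 Gt C and M = 83441 − 10540 = 72900 Gt C.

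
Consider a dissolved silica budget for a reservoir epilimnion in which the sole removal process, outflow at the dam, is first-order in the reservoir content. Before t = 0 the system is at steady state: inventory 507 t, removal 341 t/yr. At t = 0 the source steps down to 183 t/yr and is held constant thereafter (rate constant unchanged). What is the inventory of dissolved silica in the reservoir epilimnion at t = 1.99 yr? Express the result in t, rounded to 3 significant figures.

Residence time τ = M₀/F₀ = 1.487 yr. The eventual steady state is M_∞ = M₀·(F₁/F₀) = 507 × 183/341 = 272.09 t.
The anomaly ΔM(t) = M(t) − M_∞ decays as ΔM₀·e^(−t/τ) with ΔM₀ = 507 − 272.09 = 234.9 t.
At t = 1.99 yr, e^(−t/τ) = e^(−1.338) = 0.2623, so ΔM = 61.61 t and M = 272.09 + 61.61 = 333.69 t.

334 t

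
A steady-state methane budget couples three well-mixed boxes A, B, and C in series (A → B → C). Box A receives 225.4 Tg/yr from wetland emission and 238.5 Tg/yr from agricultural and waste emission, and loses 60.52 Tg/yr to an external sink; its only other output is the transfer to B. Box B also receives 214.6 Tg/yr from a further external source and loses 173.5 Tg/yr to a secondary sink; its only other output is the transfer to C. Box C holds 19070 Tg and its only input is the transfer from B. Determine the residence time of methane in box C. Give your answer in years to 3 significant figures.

Box A: F(A→B) = (225.4 + 238.5) − 60.52 = 403.38 Tg/yr.
Box B: F(B→C) = (403.38 + 214.6) − 173.5 = 444.48 Tg/yr.
Box C throughput = its input = 444.48 Tg/yr; τ = 19070 / 444.48 = 42.90 yr.

42.9 yr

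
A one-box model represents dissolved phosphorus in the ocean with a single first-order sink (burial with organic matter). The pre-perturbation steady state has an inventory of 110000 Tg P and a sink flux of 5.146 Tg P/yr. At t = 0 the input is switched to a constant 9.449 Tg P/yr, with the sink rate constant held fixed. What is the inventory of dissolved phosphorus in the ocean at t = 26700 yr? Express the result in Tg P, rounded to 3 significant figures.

176000 Tg P

Residence time τ = M₀/F₀ = 21380 yr. The eventual steady state is M_∞ = M₀·(F₁/F₀) = 110000 × 9.449/5.146 = 201980 Tg P.
The anomaly ΔM(t) = M(t) − M_∞ decays as ΔM₀·e^(−t/τ) with ΔM₀ = 110000 − 201980 = −91980 Tg P.
At t = 26700 yr, e^(−t/τ) = e^(−1.249) = 0.2868, so ΔM = −26380 Tg P and M = 201980 − 26380 = 175600 Tg P.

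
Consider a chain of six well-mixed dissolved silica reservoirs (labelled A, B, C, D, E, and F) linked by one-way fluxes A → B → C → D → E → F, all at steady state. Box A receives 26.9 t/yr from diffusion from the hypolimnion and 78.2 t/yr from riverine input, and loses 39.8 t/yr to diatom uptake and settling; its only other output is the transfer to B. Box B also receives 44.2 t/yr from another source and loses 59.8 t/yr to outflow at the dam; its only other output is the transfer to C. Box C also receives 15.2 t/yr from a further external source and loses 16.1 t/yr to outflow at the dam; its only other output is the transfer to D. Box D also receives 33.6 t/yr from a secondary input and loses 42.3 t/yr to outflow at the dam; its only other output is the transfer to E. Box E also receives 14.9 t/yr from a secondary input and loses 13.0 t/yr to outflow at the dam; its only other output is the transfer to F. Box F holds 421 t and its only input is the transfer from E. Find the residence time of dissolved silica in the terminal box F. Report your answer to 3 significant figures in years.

10.0 yr

Box A: F(A→B) = (26.9 + 78.2) − 39.8 = 65.300 t/yr.
Box B: F(B→C) = (65.300 + 44.2) − 59.8 = 49.700 t/yr.
Box C: F(C→D) = (49.700 + 15.2) − 16.1 = 48.800 t/yr.
Box D: F(D→E) = (48.800 + 33.6) − 42.3 = 40.100 t/yr.
Box E: F(E→F) = (40.100 + 14.9) − 13.0 = 42.000 t/yr.
Box F throughput = its input = 42.000 t/yr; τ = 421 / 42.000 = 10.02 yr.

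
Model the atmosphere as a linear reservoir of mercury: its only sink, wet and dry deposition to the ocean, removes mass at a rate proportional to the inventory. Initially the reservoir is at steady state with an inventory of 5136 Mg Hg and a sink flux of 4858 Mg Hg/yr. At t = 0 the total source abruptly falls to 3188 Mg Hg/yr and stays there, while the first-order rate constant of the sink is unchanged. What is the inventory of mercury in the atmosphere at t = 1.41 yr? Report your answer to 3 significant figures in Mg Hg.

3840 Mg Hg

τ = M₀/F₀ = 5136/4858 = 1.057 yr; rate constant k = 1/τ.
New steady state M_∞ = F₁/k = F₁·τ = 3188 × 1.057 = 3370.4 Mg Hg.
M(t) = M_∞ + (M₀ − M_∞)·e^(−t/τ); t/τ = 1.41/1.057 = 1.334, so e^(−t/τ) = 0.2635.
M(t) = 3370.4 + 1766 × 0.2635 = 3835.7 Mg Hg.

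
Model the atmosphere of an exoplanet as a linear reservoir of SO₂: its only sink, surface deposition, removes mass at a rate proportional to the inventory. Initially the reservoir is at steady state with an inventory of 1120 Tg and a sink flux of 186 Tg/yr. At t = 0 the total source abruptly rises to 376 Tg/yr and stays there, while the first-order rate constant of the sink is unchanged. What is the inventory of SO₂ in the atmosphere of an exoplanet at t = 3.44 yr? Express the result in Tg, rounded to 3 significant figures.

1620 Tg

The sink rate constant is k = F₀/M₀ = 186/1120 = 0.1661 yr⁻¹.
Solving dM/dt = F₁ − kM with M(0) = M₀ gives M(t) = F₁/k + (M₀ − F₁/k)·e^(−kt).
F₁/k = 376/0.1661 = 2264.1 Tg; kt = 0.1661 × 3.44 = 0.5713, e^(−kt) = 0.5648.
M(3.44) = 2264.1 + (1120 − 2264.1) × 0.5648 = 2264.1 − 646.2 = 1617.9 Tg.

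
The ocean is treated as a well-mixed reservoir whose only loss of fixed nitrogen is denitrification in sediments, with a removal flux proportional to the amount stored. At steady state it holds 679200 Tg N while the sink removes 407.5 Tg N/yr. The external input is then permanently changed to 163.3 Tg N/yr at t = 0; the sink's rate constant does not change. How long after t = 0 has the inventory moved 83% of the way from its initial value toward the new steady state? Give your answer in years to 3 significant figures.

2950 yr

τ = M₀/F₀ = 679200/407.5 = 1667 yr.
The remaining gap fraction is e^(−t/τ); 83% covered ⇒ e^(−t/τ) = 0.170.
t = −τ ln(0.170) = 1667 × 1.772 = 2953 yr.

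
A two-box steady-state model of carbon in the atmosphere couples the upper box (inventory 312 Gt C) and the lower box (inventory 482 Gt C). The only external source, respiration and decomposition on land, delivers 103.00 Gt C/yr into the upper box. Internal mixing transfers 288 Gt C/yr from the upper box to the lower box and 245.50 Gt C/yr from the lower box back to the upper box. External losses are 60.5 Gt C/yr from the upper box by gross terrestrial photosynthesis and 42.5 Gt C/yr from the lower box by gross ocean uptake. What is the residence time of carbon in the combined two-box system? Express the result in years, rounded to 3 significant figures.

Residence time in the combined system uses the total inventory and the total *external* removal — internal exchanges between the two boxes cancel.
M_total = 312 + 482 = 794.00 Gt C.
ΣF_external_out = 60.5 + 42.5 = 103.00 Gt C/yr.
τ = M_total / ΣF_ext = 794.00 / 103.00 = 7.709 yr.

7.71 yr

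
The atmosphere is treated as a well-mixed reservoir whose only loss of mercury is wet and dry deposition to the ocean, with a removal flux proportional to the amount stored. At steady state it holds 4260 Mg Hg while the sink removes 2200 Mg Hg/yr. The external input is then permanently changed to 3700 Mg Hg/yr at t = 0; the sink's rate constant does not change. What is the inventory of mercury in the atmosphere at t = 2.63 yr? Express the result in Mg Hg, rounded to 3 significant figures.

τ = M₀/F₀ = 4260/2200 = 1.936 yr; rate constant k = 1/τ.
New steady state M_∞ = F₁/k = F₁·τ = 3700 × 1.936 = 7164.5 Mg Hg.
M(t) = M_∞ + (M₀ − M_∞)·e^(−t/τ); t/τ = 2.63/1.936 = 1.358, so e^(−t/τ) = 0.2571.
M(t) = 7164.5 − 2905 × 0.2571 = 6417.7 Mg Hg.

6420 Mg Hg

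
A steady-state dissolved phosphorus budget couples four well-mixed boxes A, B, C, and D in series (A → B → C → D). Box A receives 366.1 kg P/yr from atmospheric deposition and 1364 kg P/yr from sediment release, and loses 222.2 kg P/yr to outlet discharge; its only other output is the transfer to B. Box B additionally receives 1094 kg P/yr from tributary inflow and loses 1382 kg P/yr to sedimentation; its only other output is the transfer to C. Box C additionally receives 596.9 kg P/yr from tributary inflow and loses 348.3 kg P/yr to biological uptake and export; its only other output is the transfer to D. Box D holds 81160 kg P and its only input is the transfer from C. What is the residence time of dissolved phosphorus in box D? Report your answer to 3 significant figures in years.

Box A: F(A→B) = (366.1 + 1364) − 222.2 = 1507.9 kg P/yr.
Box B: F(B→C) = (1507.9 + 1094) − 1382 = 1219.9 kg P/yr.
Box C: F(C→D) = (1219.9 + 596.9) − 348.3 = 1468.5 kg P/yr.
Box D throughput = its input = 1468.5 kg P/yr; τ = 81160 / 1468.5 = 55.27 yr.

55.3 yr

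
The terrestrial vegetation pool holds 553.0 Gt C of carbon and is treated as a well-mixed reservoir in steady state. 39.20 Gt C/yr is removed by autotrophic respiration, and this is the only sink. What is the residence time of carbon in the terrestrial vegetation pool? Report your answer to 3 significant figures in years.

τ = M / F = 553.0 / 39.20 = 14.11 yr.

14.1 yr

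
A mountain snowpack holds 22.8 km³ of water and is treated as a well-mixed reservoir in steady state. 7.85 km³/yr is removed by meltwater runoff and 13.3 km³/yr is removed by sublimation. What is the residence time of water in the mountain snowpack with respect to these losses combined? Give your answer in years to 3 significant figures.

Total removal = 7.850 + 13.30 = 21.150 km³/yr.
τ = M / ΣF_out = 22.8 / 21.150 = 1.078 yr.

1.08 yr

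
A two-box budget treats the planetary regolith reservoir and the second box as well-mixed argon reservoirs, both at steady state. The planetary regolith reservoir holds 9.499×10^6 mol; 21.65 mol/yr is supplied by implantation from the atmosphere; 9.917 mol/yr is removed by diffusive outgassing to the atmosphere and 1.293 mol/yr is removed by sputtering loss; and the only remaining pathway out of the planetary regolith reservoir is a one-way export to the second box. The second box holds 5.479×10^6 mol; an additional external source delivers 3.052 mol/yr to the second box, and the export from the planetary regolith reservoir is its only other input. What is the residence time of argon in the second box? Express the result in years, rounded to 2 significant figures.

410000 yr

Balance the planetary regolith reservoir: ΣF_in = 21.650 mol/yr.
Export to the second box = ΣF_in − (9.917 + 1.293) = 10.440 mol/yr.
Total input to the second box = 10.440 + 3.052 = 13.492 mol/yr; at steady state this equals its total output.
τ = M / F = 5.479×10^6 / 13.492 = 406100 yr.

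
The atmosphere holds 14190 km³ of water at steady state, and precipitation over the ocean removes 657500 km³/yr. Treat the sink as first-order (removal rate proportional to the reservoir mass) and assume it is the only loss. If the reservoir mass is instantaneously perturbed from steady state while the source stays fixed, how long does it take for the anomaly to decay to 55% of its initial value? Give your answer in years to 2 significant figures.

0.013 yr

For a linear reservoir the anomaly decays as exp(−t/τ) with τ = M/F = 14190/657500 = 0.02158 yr.
exp(−t/τ) = 0.55 ⇒ t = −τ ln(0.55) = 0.02158 × 0.5978 = 0.01290 yr.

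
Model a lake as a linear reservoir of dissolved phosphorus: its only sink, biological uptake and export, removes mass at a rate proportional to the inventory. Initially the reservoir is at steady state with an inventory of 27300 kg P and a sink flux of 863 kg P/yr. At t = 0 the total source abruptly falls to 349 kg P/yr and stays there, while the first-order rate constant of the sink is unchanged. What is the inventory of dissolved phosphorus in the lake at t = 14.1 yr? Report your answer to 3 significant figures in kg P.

The sink rate constant is k = F₀/M₀ = 863/27300 = 0.03161 yr⁻¹.
Solving dM/dt = F₁ − kM with M(0) = M₀ gives M(t) = F₁/k + (M₀ − F₁/k)·e^(−kt).
F₁/k = 349/0.03161 = 11040 kg P; kt = 0.03161 × 14.1 = 0.4457, e^(−kt) = 0.6404.
M(14.1) = 11040 + (27300 − 11040) × 0.6404 = 11040 + 10410 = 21452 kg P.

21500 kg P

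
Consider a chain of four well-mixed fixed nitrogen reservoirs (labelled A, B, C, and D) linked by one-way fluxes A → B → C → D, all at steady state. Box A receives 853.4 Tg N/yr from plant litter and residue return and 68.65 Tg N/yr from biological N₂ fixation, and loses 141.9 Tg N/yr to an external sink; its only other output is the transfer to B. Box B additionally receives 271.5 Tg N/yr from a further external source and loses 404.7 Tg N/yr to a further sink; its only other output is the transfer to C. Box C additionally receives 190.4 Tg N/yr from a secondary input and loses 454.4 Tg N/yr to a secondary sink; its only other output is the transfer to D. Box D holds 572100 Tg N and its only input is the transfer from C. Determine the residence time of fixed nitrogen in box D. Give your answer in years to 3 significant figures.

Box A: F(A→B) = (853.4 + 68.65) − 141.9 = 780.15 Tg N/yr.
Box B: F(B→C) = (780.15 + 271.5) − 404.7 = 646.95 Tg N/yr.
Box C: F(C→D) = (646.95 + 190.4) − 454.4 = 382.95 Tg N/yr.
Box D throughput = its input = 382.95 Tg N/yr; τ = 572100 / 382.95 = 1494 yr.

1490 yr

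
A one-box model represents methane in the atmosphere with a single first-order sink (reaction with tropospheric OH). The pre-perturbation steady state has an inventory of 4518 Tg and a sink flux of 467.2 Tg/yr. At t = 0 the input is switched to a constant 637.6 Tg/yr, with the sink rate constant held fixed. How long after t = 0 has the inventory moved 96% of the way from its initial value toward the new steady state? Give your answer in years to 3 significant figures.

31.1 yr

τ = M₀/F₀ = 4518/467.2 = 9.670 yr.
The remaining gap fraction is e^(−t/τ); 96% covered ⇒ e^(−t/τ) = 0.0400.
t = −τ ln(0.0400) = 9.670 × 3.219 = 31.13 yr.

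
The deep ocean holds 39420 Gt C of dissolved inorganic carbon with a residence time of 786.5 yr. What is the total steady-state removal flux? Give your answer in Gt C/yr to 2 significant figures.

F = M / τ = 39420 / 786.5 = 50.12 Gt C/yr.

50 Gt C/yr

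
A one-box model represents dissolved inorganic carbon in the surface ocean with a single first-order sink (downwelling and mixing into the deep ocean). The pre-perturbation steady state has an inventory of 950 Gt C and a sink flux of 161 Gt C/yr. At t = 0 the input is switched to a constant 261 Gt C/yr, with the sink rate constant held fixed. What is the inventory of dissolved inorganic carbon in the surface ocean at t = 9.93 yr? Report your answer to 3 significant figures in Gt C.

1430 Gt C

Residence time τ = M₀/F₀ = 5.901 yr. The eventual steady state is M_∞ = M₀·(F₁/F₀) = 950 × 261/161 = 1540.1 Gt C.
The anomaly ΔM(t) = M(t) − M_∞ decays as ΔM₀·e^(−t/τ) with ΔM₀ = 950 − 1540.1 = −590.1 Gt C.
At t = 9.93 yr, e^(−t/τ) = e^(−1.683) = 0.1858, so ΔM = −109.7 Gt C and M = 1540.1 − 109.7 = 1430.4 Gt C.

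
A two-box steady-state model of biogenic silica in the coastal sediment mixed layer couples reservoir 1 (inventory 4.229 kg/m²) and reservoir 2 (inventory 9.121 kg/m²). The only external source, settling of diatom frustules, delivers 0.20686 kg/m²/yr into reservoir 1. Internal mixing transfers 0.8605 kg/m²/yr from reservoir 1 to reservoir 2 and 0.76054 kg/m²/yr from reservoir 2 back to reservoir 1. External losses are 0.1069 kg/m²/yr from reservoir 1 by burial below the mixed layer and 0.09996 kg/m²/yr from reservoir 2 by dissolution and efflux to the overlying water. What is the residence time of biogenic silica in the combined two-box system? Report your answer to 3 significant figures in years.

64.5 yr

For the system as a whole, the A↔B exchange is internal and contributes nothing to the throughput; only the external sinks remove mass.
M_total = 4.229 + 9.121 = 13.350 kg/m².
ΣF_external_out = 0.1069 + 0.09996 = 0.20686 kg/m²/yr.
τ = M_total / ΣF_ext = 13.350 / 0.20686 = 64.54 yr.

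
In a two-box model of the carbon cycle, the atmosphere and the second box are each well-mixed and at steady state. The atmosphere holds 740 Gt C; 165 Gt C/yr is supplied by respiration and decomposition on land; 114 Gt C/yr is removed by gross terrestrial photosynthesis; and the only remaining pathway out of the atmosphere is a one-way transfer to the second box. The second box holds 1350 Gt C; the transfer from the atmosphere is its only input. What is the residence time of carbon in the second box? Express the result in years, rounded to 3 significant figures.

26.5 yr

Balance the atmosphere: ΣF_in = 165.00 Gt C/yr.
Transfer to the second box = ΣF_in − (114) = 51.000 Gt C/yr.
At steady state the output of the second box equals its input, 51.000 Gt C/yr.
τ = M / F = 1350 / 51.000 = 26.47 yr.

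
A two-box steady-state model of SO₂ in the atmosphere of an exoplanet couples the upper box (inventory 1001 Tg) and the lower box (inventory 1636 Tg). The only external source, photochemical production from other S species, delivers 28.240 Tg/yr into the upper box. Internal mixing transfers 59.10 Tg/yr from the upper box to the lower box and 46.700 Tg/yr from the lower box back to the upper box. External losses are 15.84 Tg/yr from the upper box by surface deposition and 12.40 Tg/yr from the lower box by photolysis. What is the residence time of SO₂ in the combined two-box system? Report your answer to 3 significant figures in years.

Treat the two boxes together as one reservoir: the mixing fluxes between them are internal recycling, so τ = ΣM / Σ(external losses).
M_total = 1001 + 1636 = 2637.0 Tg.
ΣF_external_out = 15.84 + 12.40 = 28.240 Tg/yr.
τ = M_total / ΣF_ext = 2637.0 / 28.240 = 93.38 yr.

93.4 yr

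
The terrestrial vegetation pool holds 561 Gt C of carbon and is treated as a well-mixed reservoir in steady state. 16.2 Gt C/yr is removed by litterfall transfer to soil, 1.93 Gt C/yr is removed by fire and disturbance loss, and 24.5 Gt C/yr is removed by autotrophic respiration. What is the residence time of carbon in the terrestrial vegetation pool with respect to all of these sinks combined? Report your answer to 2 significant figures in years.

13 yr

Total removal flux = 16.2 + 1.93 + 24.5 = 42.630 Gt C/yr.
τ = M / ΣF_out = 561 / 42.630 = 13.16 yr.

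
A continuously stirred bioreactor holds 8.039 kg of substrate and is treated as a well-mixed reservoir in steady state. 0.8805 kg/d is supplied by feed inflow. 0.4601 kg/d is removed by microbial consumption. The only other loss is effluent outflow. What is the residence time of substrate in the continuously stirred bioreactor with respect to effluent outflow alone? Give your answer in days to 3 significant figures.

19.1 d

At steady state ΣF_in = ΣF_out.
ΣF_in = 0.88050 kg/d.
Effluent outflow flux = ΣF_in − (0.4601) = 0.88050 − 0.4601 = 0.4204 kg/d.
τ = M / F = 8.039 / 0.4204 = 19.12 d.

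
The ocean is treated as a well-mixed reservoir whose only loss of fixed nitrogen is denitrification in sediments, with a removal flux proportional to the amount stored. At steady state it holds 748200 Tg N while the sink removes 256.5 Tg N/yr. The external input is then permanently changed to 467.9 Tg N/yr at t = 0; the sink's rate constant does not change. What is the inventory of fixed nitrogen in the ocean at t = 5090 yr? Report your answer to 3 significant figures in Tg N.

1.26×10^6 Tg N

The sink rate constant is k = F₀/M₀ = 256.5/748200 = 0.0003428 yr⁻¹.
Solving dM/dt = F₁ − kM with M(0) = M₀ gives M(t) = F₁/k + (M₀ − F₁/k)·e^(−kt).
F₁/k = 467.9/0.0003428 = 1.3648×10^6 Tg N; kt = 0.0003428 × 5090 = 1.745, e^(−kt) = 0.1747.
M(5090) = 1.3648×10^6 + (748200 − 1.3648×10^6) × 0.1747 = 1.3648×10^6 − 107700 = 1.2571×10^6 Tg N.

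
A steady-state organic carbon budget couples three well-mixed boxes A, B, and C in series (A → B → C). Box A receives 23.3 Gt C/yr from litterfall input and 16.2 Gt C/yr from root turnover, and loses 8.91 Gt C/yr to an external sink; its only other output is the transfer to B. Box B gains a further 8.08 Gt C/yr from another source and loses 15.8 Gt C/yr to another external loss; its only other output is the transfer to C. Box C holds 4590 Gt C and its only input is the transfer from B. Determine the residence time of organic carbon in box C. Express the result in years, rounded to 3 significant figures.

201 yr

Box A: F(A→B) = (23.3 + 16.2) − 8.91 = 30.590 Gt C/yr.
Box B: F(B→C) = (30.590 + 8.08) − 15.8 = 22.870 Gt C/yr.
Box C throughput = its input = 22.870 Gt C/yr; τ = 4590 / 22.870 = 200.7 yr.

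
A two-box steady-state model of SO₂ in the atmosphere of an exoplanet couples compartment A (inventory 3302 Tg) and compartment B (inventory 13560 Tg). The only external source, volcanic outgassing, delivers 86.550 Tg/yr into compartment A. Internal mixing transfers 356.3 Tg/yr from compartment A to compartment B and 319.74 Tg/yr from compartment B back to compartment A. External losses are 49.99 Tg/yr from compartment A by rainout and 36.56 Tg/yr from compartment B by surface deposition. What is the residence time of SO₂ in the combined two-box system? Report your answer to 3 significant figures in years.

195 yr

Treat the two boxes together as one reservoir: the mixing fluxes between them are internal recycling, so τ = ΣM / Σ(external losses).
M_total = 3302 + 13560 = 16862 Tg.
ΣF_external_out = 49.99 + 36.56 = 86.550 Tg/yr.
τ = M_total / ΣF_ext = 16862 / 86.550 = 194.8 yr.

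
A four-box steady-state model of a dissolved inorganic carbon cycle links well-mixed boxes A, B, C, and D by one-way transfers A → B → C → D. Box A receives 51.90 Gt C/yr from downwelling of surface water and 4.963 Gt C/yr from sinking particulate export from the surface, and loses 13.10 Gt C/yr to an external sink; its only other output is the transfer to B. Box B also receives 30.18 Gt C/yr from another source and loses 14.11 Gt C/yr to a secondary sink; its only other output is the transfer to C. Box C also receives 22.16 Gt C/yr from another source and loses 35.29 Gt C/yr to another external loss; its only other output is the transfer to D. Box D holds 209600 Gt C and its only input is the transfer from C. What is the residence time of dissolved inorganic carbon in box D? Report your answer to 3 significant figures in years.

4490 yr

Box A: F(A→B) = (51.90 + 4.963) − 13.10 = 43.763 Gt C/yr.
Box B: F(B→C) = (43.763 + 30.18) − 14.11 = 59.833 Gt C/yr.
Box C: F(C→D) = (59.833 + 22.16) − 35.29 = 46.703 Gt C/yr.
Box D throughput = its input = 46.703 Gt C/yr; τ = 209600 / 46.703 = 4488 yr.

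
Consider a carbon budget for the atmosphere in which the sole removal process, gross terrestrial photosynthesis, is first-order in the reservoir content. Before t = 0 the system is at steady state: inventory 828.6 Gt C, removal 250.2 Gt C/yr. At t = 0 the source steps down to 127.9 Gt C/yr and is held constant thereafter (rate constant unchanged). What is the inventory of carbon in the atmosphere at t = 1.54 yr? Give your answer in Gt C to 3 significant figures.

678 Gt C

The sink rate constant is k = F₀/M₀ = 250.2/828.6 = 0.3020 yr⁻¹.
Solving dM/dt = F₁ − kM with M(0) = M₀ gives M(t) = F₁/k + (M₀ − F₁/k)·e^(−kt).
F₁/k = 127.9/0.3020 = 423.57 Gt C; kt = 0.3020 × 1.54 = 0.4650, e^(−kt) = 0.6281.
M(1.54) = 423.57 + (828.6 − 423.57) × 0.6281 = 423.57 + 254.4 = 677.98 Gt C.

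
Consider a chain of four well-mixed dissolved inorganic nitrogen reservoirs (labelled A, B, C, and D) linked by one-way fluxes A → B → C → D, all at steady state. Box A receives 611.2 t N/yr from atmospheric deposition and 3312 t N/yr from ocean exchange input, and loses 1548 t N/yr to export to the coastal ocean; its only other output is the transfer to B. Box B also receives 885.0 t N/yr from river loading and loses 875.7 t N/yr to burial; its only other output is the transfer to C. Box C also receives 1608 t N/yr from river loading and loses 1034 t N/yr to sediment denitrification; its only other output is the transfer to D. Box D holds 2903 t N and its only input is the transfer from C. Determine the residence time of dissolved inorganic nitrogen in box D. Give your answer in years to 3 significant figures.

0.981 yr

Box A: F(A→B) = (611.2 + 3312) − 1548 = 2375.2 t N/yr.
Box B: F(B→C) = (2375.2 + 885.0) − 875.7 = 2384.5 t N/yr.
Box C: F(C→D) = (2384.5 + 1608) − 1034 = 2958.5 t N/yr.
Box D throughput = its input = 2958.5 t N/yr; τ = 2903 / 2958.5 = 0.9812 yr.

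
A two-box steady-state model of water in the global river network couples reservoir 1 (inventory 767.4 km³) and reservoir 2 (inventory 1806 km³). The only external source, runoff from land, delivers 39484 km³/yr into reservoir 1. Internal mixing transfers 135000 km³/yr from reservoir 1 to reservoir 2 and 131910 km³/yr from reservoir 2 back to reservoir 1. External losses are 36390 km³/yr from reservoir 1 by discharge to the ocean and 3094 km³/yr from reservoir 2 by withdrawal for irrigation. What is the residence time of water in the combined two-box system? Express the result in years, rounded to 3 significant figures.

0.0652 yr

Residence time in the combined system uses the total inventory and the total *external* removal — internal exchanges between the two boxes cancel.
M_total = 767.4 + 1806 = 2573.4 km³.
ΣF_external_out = 36390 + 3094 = 39484 km³/yr.
τ = M_total / ΣF_ext = 2573.4 / 39484 = 0.06518 yr.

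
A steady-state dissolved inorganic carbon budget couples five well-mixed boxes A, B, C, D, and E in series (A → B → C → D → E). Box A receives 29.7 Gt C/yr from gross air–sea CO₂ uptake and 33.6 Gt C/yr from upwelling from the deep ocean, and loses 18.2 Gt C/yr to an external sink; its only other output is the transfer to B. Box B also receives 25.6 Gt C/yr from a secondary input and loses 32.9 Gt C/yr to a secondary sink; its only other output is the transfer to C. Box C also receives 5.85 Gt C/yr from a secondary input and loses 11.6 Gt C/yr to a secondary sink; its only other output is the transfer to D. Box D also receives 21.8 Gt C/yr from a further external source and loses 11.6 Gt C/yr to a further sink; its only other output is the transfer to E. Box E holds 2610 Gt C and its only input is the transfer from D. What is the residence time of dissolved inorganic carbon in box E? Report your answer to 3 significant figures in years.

Box A: F(A→B) = (29.7 + 33.6) − 18.2 = 45.100 Gt C/yr.
Box B: F(B→C) = (45.100 + 25.6) − 32.9 = 37.800 Gt C/yr.
Box C: F(C→D) = (37.800 + 5.85) − 11.6 = 32.050 Gt C/yr.
Box D: F(D→E) = (32.050 + 21.8) − 11.6 = 42.250 Gt C/yr.
Box E throughput = its input = 42.250 Gt C/yr; τ = 2610 / 42.250 = 61.78 yr.

61.8 yr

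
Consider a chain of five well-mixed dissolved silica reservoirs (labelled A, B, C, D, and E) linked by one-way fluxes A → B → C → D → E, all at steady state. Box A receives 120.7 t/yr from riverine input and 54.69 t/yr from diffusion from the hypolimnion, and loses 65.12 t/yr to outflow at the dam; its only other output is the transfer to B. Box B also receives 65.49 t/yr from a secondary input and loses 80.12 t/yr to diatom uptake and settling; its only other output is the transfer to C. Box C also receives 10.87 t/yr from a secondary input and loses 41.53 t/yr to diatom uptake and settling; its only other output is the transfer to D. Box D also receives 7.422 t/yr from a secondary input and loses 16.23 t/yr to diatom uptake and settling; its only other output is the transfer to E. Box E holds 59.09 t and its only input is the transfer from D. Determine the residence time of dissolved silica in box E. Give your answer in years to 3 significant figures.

Box A: F(A→B) = (120.7 + 54.69) − 65.12 = 110.27 t/yr.
Box B: F(B→C) = (110.27 + 65.49) − 80.12 = 95.640 t/yr.
Box C: F(C→D) = (95.640 + 10.87) − 41.53 = 64.980 t/yr.
Box D: F(D→E) = (64.980 + 7.422) − 16.23 = 56.172 t/yr.
Box E throughput = its input = 56.172 t/yr; τ = 59.09 / 56.172 = 1.052 yr.

1.05 yr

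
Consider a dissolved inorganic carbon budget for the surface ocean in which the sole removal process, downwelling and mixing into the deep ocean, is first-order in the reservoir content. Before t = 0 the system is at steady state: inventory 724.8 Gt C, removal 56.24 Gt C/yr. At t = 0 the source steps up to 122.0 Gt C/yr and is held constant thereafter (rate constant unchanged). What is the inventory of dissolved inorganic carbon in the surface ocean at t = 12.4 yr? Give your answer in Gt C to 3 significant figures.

τ = M₀/F₀ = 724.8/56.24 = 12.89 yr; rate constant k = 1/τ.
New steady state M_∞ = F₁/k = F₁·τ = 122.0 × 12.89 = 1572.3 Gt C.
M(t) = M_∞ + (M₀ − M_∞)·e^(−t/τ); t/τ = 12.4/12.89 = 0.9622, so e^(−t/τ) = 0.3821.
M(t) = 1572.3 − 847.5 × 0.3821 = 1248.5 Gt C.

1250 Gt C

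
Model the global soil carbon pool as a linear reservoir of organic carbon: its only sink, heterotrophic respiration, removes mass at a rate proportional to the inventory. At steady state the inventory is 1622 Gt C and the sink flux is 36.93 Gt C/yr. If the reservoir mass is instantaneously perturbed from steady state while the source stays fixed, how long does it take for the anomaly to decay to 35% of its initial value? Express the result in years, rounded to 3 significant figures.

For a linear reservoir the anomaly decays as exp(−t/τ) with τ = M/F = 1622/36.93 = 43.92 yr.
exp(−t/τ) = 0.35 ⇒ t = −τ ln(0.35) = 43.92 × 1.050 = 46.11 yr.

46.1 yr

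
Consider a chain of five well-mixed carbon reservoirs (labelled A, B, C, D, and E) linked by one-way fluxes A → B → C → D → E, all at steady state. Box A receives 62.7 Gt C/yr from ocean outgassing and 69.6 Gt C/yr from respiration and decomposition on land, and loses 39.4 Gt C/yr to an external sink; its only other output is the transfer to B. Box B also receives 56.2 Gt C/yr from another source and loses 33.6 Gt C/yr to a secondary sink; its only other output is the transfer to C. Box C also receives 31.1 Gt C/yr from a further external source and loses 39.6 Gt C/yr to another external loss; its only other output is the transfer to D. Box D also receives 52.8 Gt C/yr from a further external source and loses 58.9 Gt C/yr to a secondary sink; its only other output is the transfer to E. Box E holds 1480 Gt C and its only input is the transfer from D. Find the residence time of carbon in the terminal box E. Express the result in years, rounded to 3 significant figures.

Box A: F(A→B) = (62.7 + 69.6) − 39.4 = 92.900 Gt C/yr.
Box B: F(B→C) = (92.900 + 56.2) − 33.6 = 115.50 Gt C/yr.
Box C: F(C→D) = (115.50 + 31.1) − 39.6 = 107.00 Gt C/yr.
Box D: F(D→E) = (107.00 + 52.8) − 58.9 = 100.90 Gt C/yr.
Box E throughput = its input = 100.90 Gt C/yr; τ = 1480 / 100.90 = 14.67 yr.

14.7 yr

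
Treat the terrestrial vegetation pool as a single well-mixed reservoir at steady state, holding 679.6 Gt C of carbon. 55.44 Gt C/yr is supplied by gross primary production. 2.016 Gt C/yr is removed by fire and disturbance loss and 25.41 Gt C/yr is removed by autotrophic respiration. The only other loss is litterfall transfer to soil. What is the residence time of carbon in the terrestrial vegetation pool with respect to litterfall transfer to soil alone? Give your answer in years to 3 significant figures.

24.3 yr

At steady state ΣF_in = ΣF_out.
ΣF_in = 55.440 Gt C/yr.
Litterfall transfer to soil flux = ΣF_in − (2.016 + 25.41) = 55.440 − 27.43 = 28.01 Gt C/yr.
τ = M / F = 679.6 / 28.01 = 24.26 yr.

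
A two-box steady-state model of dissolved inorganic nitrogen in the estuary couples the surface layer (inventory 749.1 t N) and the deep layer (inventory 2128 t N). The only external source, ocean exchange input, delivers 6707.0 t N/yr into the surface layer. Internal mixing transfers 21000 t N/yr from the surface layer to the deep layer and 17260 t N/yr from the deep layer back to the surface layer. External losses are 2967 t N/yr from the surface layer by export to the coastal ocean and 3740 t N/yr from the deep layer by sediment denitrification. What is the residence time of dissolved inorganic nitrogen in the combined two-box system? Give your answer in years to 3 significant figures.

0.429 yr

Treat the two boxes together as one reservoir: the mixing fluxes between them are internal recycling, so τ = ΣM / Σ(external losses).
M_total = 749.1 + 2128 = 2877.1 t N.
ΣF_external_out = 2967 + 3740 = 6707.0 t N/yr.
τ = M_total / ΣF_ext = 2877.1 / 6707.0 = 0.4290 yr.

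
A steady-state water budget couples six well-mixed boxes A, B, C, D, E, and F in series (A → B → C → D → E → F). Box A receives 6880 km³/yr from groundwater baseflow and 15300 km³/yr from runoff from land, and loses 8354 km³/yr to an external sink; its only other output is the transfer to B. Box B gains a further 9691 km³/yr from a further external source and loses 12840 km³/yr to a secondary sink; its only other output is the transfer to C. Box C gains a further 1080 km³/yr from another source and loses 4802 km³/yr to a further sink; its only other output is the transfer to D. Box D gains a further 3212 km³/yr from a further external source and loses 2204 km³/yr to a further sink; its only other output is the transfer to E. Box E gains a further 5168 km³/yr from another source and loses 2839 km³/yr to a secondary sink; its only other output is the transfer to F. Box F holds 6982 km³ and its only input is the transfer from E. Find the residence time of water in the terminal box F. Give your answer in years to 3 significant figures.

0.678 yr

Box A: F(A→B) = (6880 + 15300) − 8354 = 13826 km³/yr.
Box B: F(B→C) = (13826 + 9691) − 12840 = 10677 km³/yr.
Box C: F(C→D) = (10677 + 1080) − 4802 = 6955.0 km³/yr.
Box D: F(D→E) = (6955.0 + 3212) − 2204 = 7963.0 km³/yr.
Box E: F(E→F) = (7963.0 + 5168) − 2839 = 10292 km³/yr.
Box F throughput = its input = 10292 km³/yr; τ = 6982 / 10292 = 0.6784 yr.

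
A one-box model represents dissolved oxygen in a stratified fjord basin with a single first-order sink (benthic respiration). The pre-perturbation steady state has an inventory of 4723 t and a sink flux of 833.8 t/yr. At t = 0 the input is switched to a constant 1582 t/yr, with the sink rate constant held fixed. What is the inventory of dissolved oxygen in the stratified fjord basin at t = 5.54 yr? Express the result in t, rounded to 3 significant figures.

τ = M₀/F₀ = 4723/833.8 = 5.664 yr; rate constant k = 1/τ.
New steady state M_∞ = F₁/k = F₁·τ = 1582 × 5.664 = 8961.1 t.
M(t) = M_∞ + (M₀ − M_∞)·e^(−t/τ); t/τ = 5.54/5.664 = 0.9780, so e^(−t/τ) = 0.3760.
M(t) = 8961.1 − 4238 × 0.3760 = 7367.4 t.

7370 t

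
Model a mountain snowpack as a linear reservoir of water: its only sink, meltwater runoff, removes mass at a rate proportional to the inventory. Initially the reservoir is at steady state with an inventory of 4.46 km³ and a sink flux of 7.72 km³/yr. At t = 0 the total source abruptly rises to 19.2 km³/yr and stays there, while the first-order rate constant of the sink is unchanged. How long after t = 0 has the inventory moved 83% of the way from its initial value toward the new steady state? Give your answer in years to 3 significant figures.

τ = M₀/F₀ = 4.46/7.72 = 0.5777 yr.
The remaining gap fraction is e^(−t/τ); 83% covered ⇒ e^(−t/τ) = 0.170.
t = −τ ln(0.170) = 0.5777 × 1.772 = 1.024 yr.

1.02 yr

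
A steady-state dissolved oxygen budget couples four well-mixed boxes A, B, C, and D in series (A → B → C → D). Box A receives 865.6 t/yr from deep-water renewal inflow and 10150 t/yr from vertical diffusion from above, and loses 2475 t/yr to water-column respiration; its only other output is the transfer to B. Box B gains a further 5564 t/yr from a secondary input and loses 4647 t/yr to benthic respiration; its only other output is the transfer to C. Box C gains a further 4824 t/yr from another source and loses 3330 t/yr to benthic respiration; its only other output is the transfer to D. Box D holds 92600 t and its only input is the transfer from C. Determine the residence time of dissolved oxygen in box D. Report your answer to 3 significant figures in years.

8.46 yr

Box A: F(A→B) = (865.6 + 10150) − 2475 = 8540.6 t/yr.
Box B: F(B→C) = (8540.6 + 5564) − 4647 = 9457.6 t/yr.
Box C: F(C→D) = (9457.6 + 4824) − 3330 = 10952 t/yr.
Box D throughput = its input = 10952 t/yr; τ = 92600 / 10952 = 8.455 yr.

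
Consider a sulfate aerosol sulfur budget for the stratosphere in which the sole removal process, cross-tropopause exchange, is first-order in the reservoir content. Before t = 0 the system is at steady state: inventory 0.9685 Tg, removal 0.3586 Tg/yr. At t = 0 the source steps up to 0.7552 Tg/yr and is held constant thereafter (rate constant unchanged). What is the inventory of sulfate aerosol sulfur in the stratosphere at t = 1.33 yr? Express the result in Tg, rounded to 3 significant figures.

1.39 Tg

The sink rate constant is k = F₀/M₀ = 0.3586/0.9685 = 0.3703 yr⁻¹.
Solving dM/dt = F₁ − kM with M(0) = M₀ gives M(t) = F₁/k + (M₀ − F₁/k)·e^(−kt).
F₁/k = 0.7552/0.3703 = 2.0396 Tg; kt = 0.3703 × 1.33 = 0.4925, e^(−kt) = 0.6111.
M(1.33) = 2.0396 + (0.9685 − 2.0396) × 0.6111 = 2.0396 − 0.6546 = 1.3850 Tg.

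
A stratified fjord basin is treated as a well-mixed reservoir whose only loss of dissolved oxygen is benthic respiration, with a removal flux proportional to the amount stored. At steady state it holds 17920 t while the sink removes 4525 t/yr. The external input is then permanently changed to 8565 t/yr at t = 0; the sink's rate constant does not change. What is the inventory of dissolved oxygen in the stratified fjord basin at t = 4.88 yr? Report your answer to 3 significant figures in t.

τ = M₀/F₀ = 17920/4525 = 3.960 yr; rate constant k = 1/τ.
New steady state M_∞ = F₁/k = F₁·τ = 8565 × 3.960 = 33919 t.
M(t) = M_∞ + (M₀ − M_∞)·e^(−t/τ); t/τ = 4.88/3.960 = 1.232, so e^(−t/τ) = 0.2916.
M(t) = 33919 − 16000 × 0.2916 = 29253 t.

29300 t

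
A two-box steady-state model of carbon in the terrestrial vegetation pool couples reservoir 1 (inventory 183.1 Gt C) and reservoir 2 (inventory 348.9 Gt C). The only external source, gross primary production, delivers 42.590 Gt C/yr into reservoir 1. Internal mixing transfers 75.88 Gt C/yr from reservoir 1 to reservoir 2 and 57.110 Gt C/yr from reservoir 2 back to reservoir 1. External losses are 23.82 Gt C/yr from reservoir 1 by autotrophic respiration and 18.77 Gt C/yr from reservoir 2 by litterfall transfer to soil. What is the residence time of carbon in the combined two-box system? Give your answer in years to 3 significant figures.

12.5 yr

Treat the two boxes together as one reservoir: the mixing fluxes between them are internal recycling, so τ = ΣM / Σ(external losses).
M_total = 183.1 + 348.9 = 532.00 Gt C.
ΣF_external_out = 23.82 + 18.77 = 42.590 Gt C/yr.
τ = M_total / ΣF_ext = 532.00 / 42.590 = 12.49 yr.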